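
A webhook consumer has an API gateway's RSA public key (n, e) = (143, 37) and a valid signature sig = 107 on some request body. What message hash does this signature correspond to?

68

Squares mod 143: sig^1≡107, sig^2≡9, sig^4≡81, sig^8≡126, sig^16≡3, sig^32≡9
37 = 32 + 4 + 1, so sig^37 ≡ 9·81·107 ≡ 68 (mod 143)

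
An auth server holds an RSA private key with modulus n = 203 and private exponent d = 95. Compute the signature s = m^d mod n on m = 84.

14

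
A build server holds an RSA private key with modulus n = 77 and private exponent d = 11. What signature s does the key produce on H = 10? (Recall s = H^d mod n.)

54

H^2 ≡ 10^2 = 100 ≡ 23
H^4 ≡ 23^2 = 529 ≡ 67
H^8 ≡ 67^2 = 4489 ≡ 23
11 = 8 + 2 + 1, so H^11 ≡ 23·23·10 ≡ 54 (mod 77)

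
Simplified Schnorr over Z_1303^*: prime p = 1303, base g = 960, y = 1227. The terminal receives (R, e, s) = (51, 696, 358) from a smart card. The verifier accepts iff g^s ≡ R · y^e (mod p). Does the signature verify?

g^s mod p:
Squares mod 1303: 960^1≡960, 960^2≡379, 960^4≡311, 960^8≡299, 960^16≡797, 960^32≡648, 960^64≡338, 960^128≡883, 960^256≡495
358 = 256 + 64 + 32 + 4 + 2, so 960^358 ≡ 495·338·648·311·379 ≡ 882 (mod 1303)
R · y^e mod p:
Squares mod 1303: 1227^1≡1227, 1227^2≡564, 1227^4≡164, 1227^8≡836, 1227^16≡488, 1227^32≡998, 1227^64≡512, 1227^128≡241, 1227^256≡749, 1227^512≡711
696 = 512 + 128 + 32 + 16 + 8, so 1227^696 ≡ 711·241·998·488·836 ≡ 297 (mod 1303)
51·297 = 15147 ≡ 814 (mod 1303)
882 ≠ 814; the check fails.

does not verify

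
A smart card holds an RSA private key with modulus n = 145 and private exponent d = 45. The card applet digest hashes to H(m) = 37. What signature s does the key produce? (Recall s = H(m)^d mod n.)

Squares mod 145: (H(m))^1≡37, (H(m))^2≡64, (H(m))^4≡36, (H(m))^8≡136, (H(m))^16≡81, (H(m))^32≡36
45 = 32 + 8 + 4 + 1, so (H(m))^45 ≡ 36·136·36·37 ≡ 97 (mod 145)

97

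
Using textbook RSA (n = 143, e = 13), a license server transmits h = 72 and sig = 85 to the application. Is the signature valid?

valid

sig^2 ≡ 85^2 = 7225 ≡ 75
sig^4 ≡ 75^2 = 5625 ≡ 48
sig^8 ≡ 48^2 = 2304 ≡ 16
13 = 8 + 4 + 1, so sig^13 ≡ 16·48·85 ≡ 72 (mod 143)
Since 72 equals the digest 72, verification succeeds.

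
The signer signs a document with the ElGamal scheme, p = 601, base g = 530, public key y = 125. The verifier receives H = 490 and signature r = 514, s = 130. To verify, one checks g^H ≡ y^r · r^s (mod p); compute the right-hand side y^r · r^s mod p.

125^2 = 15625 ≡ 600
125^4 ≡ 600^2 = 360000 ≡ 1
125^8 ≡ 1^2 = 1
125^16 ≡ 1^2 = 1
125^32 ≡ 1^2 = 1
125^64 ≡ 1^2 = 1
125^128 ≡ 1^2 = 1
125^256 ≡ 1^2 = 1
125^512 ≡ 1^2 = 1
514 = 512 + 2, so 125^514 ≡ 1·600 ≡ 600 (mod 601)
514^2 = 264196 ≡ 357
514^4 ≡ 357^2 = 127449 ≡ 37
514^8 ≡ 37^2 = 1369 ≡ 167
514^16 ≡ 167^2 = 27889 ≡ 243
514^32 ≡ 243^2 = 59049 ≡ 151
514^64 ≡ 151^2 = 22801 ≡ 564
514^128 ≡ 564^2 = 318096 ≡ 167
130 = 128 + 2, so 514^130 ≡ 167·357 ≡ 120 (mod 601)
y^r · r^s ≡ 600·120 = 72000 ≡ 481 (mod 601)

481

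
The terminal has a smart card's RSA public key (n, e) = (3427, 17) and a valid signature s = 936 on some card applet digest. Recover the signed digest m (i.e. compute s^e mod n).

1292

s^2 ≡ 936^2 = 876096 ≡ 2211
s^4 ≡ 2211^2 = 4888521 ≡ 1619
s^8 ≡ 1619^2 = 2621161 ≡ 2933
s^16 ≡ 2933^2 = 8602489 ≡ 719
17 = 16 + 1, so s^17 ≡ 719·936 ≡ 1292 (mod 3427)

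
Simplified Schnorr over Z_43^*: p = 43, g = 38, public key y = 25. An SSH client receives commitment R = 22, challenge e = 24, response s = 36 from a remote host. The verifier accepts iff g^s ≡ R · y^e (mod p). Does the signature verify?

does not verify

g^s mod p:
Squares mod 43: 38^1≡38, 38^2≡25, 38^4≡23, 38^8≡13, 38^16≡40, 38^32≡9
36 = 32 + 4, so 38^36 ≡ 9·23 ≡ 35 (mod 43)
R · y^e mod p:
Squares mod 43: 25^1≡25, 25^2≡23, 25^4≡13, 25^8≡40, 25^16≡9
24 = 16 + 8, so 25^24 ≡ 9·40 ≡ 16 (mod 43)
22·16 = 352 ≡ 8 (mod 43)
35 ≠ 8; the check fails.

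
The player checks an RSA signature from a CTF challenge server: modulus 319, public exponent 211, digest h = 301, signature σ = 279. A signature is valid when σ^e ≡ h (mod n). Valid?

yes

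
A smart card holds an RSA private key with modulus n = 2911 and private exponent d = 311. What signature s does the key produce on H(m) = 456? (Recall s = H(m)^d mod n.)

446

(H(m))^2 ≡ 456^2 = 207936 ≡ 1255
(H(m))^4 ≡ 1255^2 = 1575025 ≡ 174
(H(m))^8 ≡ 174^2 = 30276 ≡ 1166
(H(m))^16 ≡ 1166^2 = 1359556 ≡ 119
(H(m))^32 ≡ 119^2 = 14161 ≡ 2517
(H(m))^64 ≡ 2517^2 = 6335289 ≡ 953
(H(m))^128 ≡ 953^2 = 908209 ≡ 2888
(H(m))^256 ≡ 2888^2 = 8340544 ≡ 529
311 = 256 + 32 + 16 + 4 + 2 + 1, so (H(m))^311 ≡ 529·2517·119·174·1255·456 ≡ 446 (mod 2911)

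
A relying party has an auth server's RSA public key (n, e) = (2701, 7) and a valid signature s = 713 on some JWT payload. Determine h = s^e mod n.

824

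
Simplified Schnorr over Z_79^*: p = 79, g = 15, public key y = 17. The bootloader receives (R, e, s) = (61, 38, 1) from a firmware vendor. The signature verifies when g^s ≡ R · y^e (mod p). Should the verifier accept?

accept

g^s mod p:
15^1 mod 79 = 15
R · y^e mod p:
17^2 = 289 ≡ 52
17^4 ≡ 52^2 = 2704 ≡ 18
17^8 ≡ 18^2 = 324 ≡ 8
17^16 ≡ 8^2 = 64
17^32 ≡ 64^2 = 4096 ≡ 67
38 = 32 + 4 + 2, so 17^38 ≡ 67·18·52 ≡ 65 (mod 79)
61·65 = 3965 ≡ 15 (mod 79)
15 ≡ 15 (mod 79); signature holds.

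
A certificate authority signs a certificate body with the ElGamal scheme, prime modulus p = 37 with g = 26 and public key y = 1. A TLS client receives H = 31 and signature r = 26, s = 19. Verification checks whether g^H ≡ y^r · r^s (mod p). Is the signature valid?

Left side g^H mod p:
Squares mod 37: 26^1≡26, 26^2≡10, 26^4≡26, 26^8≡10, 26^16≡26
31 = 16 + 8 + 4 + 2 + 1, so 26^31 ≡ 26·10·26·10·26 ≡ 26 (mod 37)
Right side y^r · r^s mod p:
Squares mod 37: 1^1≡1, 1^2≡1, 1^4≡1, 1^8≡1, 1^16≡1
26 = 16 + 8 + 2, so 1^26 ≡ 1·1·1 ≡ 1 (mod 37)
Squares mod 37: 26^1≡26, 26^2≡10, 26^4≡26, 26^8≡10, 26^16≡26
19 = 16 + 2 + 1, so 26^19 ≡ 26·10·26 ≡ 26 (mod 37)
1·26 = 26 ≡ 26 (mod 37)
26 ≡ 26 (mod 37), so the signature is genuine.

valid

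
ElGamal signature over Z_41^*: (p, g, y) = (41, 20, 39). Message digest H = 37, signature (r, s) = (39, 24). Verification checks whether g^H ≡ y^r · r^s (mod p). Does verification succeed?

Left side g^H mod p:
20^2 = 400 ≡ 31
20^4 ≡ 31^2 = 961 ≡ 18
20^8 ≡ 18^2 = 324 ≡ 37
20^16 ≡ 37^2 = 1369 ≡ 16
20^32 ≡ 16^2 = 256 ≡ 10
37 = 32 + 4 + 1, so 20^37 ≡ 10·18·20 ≡ 33 (mod 41)
Right side y^r · r^s mod p:
39^2 = 1521 ≡ 4
39^4 ≡ 4^2 = 16
39^8 ≡ 16^2 = 256 ≡ 10
39^16 ≡ 10^2 = 100 ≡ 18
39^32 ≡ 18^2 = 324 ≡ 37
39 = 32 + 4 + 2 + 1, so 39^39 ≡ 37·16·4·39 ≡ 20 (mod 41)
39^2 = 1521 ≡ 4
39^4 ≡ 4^2 = 16
39^8 ≡ 16^2 = 256 ≡ 10
39^16 ≡ 10^2 = 100 ≡ 18
24 = 16 + 8, so 39^24 ≡ 18·10 ≡ 16 (mod 41)
20·16 = 320 ≡ 33 (mod 41)
33 ≡ 33 (mod 41), so the signature is genuine.

passes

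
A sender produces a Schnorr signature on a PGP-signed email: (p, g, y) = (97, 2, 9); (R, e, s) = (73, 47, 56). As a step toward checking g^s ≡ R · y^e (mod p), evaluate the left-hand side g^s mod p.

62

2^2 = 4
2^4 ≡ 4^2 = 16
2^8 ≡ 16^2 = 256 ≡ 62
2^16 ≡ 62^2 = 3844 ≡ 61
2^32 ≡ 61^2 = 3721 ≡ 35
56 = 32 + 16 + 8, so 2^56 ≡ 35·61·62 ≡ 62 (mod 97)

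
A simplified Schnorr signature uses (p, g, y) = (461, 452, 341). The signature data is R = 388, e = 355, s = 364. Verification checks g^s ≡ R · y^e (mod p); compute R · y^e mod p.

341^355 mod 461 = 359
R · y^e ≡ 388·359 = 139292 ≡ 70 (mod 461)

70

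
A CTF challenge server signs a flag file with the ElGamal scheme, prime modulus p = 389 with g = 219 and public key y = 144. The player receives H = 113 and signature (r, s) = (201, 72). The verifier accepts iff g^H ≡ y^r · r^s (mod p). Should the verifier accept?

Left side g^H mod p:
219^2 = 47961 ≡ 114
219^4 ≡ 114^2 = 12996 ≡ 159
219^8 ≡ 159^2 = 25281 ≡ 385
219^16 ≡ 385^2 = 148225 ≡ 16
219^32 ≡ 16^2 = 256
219^64 ≡ 256^2 = 65536 ≡ 184
113 = 64 + 32 + 16 + 1, so 219^113 ≡ 184·256·16·219 ≡ 105 (mod 389)
Right side y^r · r^s mod p:
144^2 = 20736 ≡ 119
144^4 ≡ 119^2 = 14161 ≡ 157
144^8 ≡ 157^2 = 24649 ≡ 142
144^16 ≡ 142^2 = 20164 ≡ 325
144^32 ≡ 325^2 = 105625 ≡ 206
144^64 ≡ 206^2 = 42436 ≡ 35
144^128 ≡ 35^2 = 1225 ≡ 58
201 = 128 + 64 + 8 + 1, so 144^201 ≡ 58·35·142·144 ≡ 28 (mod 389)
201^2 = 40401 ≡ 334
201^4 ≡ 334^2 = 111556 ≡ 302
201^8 ≡ 302^2 = 91204 ≡ 178
201^16 ≡ 178^2 = 31684 ≡ 175
201^32 ≡ 175^2 = 30625 ≡ 283
201^64 ≡ 283^2 = 80089 ≡ 344
72 = 64 + 8, so 201^72 ≡ 344·178 ≡ 159 (mod 389)
28·159 = 4452 ≡ 173 (mod 389)
105 ≠ 173, so verification fails.

reject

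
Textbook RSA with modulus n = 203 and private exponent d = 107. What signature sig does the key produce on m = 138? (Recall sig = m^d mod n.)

38

m^2 ≡ 138^2 = 19044 ≡ 165
m^4 ≡ 165^2 = 27225 ≡ 23
m^8 ≡ 23^2 = 529 ≡ 123
m^16 ≡ 123^2 = 15129 ≡ 107
m^32 ≡ 107^2 = 11449 ≡ 81
m^64 ≡ 81^2 = 6561 ≡ 65
107 = 64 + 32 + 8 + 2 + 1, so m^107 ≡ 65·81·123·165·138 ≡ 38 (mod 203)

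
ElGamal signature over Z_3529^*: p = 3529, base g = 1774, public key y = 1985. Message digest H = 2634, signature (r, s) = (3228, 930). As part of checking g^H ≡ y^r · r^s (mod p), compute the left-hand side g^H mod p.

3428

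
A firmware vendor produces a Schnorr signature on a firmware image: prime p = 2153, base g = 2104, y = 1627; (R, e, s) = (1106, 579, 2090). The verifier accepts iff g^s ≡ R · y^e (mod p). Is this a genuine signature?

g^s mod p:
2104^2 = 4426816 ≡ 248
2104^4 ≡ 248^2 = 61504 ≡ 1220
2104^8 ≡ 1220^2 = 1488400 ≡ 677
2104^16 ≡ 677^2 = 458329 ≡ 1893
2104^32 ≡ 1893^2 = 3583449 ≡ 857
2104^64 ≡ 857^2 = 734449 ≡ 276
2104^128 ≡ 276^2 = 76176 ≡ 821
2104^256 ≡ 821^2 = 674041 ≡ 152
2104^512 ≡ 152^2 = 23104 ≡ 1574
2104^1024 ≡ 1574^2 = 2477476 ≡ 1526
2104^2048 ≡ 1526^2 = 2328676 ≡ 1283
2090 = 2048 + 32 + 8 + 2, so 2104^2090 ≡ 1283·857·677·248 ≡ 1093 (mod 2153)
R · y^e mod p:
1627^2 = 2647129 ≡ 1092
1627^4 ≡ 1092^2 = 1192464 ≡ 1855
1627^8 ≡ 1855^2 = 3441025 ≡ 531
1627^16 ≡ 531^2 = 281961 ≡ 2071
1627^32 ≡ 2071^2 = 4289041 ≡ 265
1627^64 ≡ 265^2 = 70225 ≡ 1329
1627^128 ≡ 1329^2 = 1766241 ≡ 781
1627^256 ≡ 781^2 = 609961 ≡ 662
1627^512 ≡ 662^2 = 438244 ≡ 1185
579 = 512 + 64 + 2 + 1, so 1627^579 ≡ 1185·1329·1092·1627 ≡ 1897 (mod 2153)
1106·1897 = 2098082 ≡ 1060 (mod 2153)
1093 ≠ 1060; the check fails.

forged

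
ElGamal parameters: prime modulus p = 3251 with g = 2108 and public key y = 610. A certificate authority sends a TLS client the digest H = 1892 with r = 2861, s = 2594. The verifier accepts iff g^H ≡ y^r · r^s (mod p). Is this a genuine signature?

forged

Left side g^H mod p:
2108^2 = 4443664 ≡ 2798
2108^4 ≡ 2798^2 = 7828804 ≡ 396
2108^8 ≡ 396^2 = 156816 ≡ 768
2108^16 ≡ 768^2 = 589824 ≡ 1393
2108^32 ≡ 1393^2 = 1940449 ≡ 2853
2108^64 ≡ 2853^2 = 8139609 ≡ 2356
2108^128 ≡ 2356^2 = 5550736 ≡ 1279
2108^256 ≡ 1279^2 = 1635841 ≡ 588
2108^512 ≡ 588^2 = 345744 ≡ 1138
2108^1024 ≡ 1138^2 = 1295044 ≡ 1146
1892 = 1024 + 512 + 256 + 64 + 32 + 4, so 2108^1892 ≡ 1146·1138·588·2356·2853·396 ≡ 1232 (mod 3251)
Right side y^r · r^s mod p:
610^2 = 372100 ≡ 1486
610^4 ≡ 1486^2 = 2208196 ≡ 767
610^8 ≡ 767^2 = 588289 ≡ 3109
610^16 ≡ 3109^2 = 9665881 ≡ 658
610^32 ≡ 658^2 = 432964 ≡ 581
610^64 ≡ 581^2 = 337561 ≡ 2708
610^128 ≡ 2708^2 = 7333264 ≡ 2259
610^256 ≡ 2259^2 = 5103081 ≡ 2262
610^512 ≡ 2262^2 = 5116644 ≡ 2821
610^1024 ≡ 2821^2 = 7958041 ≡ 2844
610^2048 ≡ 2844^2 = 8088336 ≡ 3099
2861 = 2048 + 512 + 256 + 32 + 8 + 4 + 1, so 610^2861 ≡ 3099·2821·2262·581·3109·767·610 ≡ 2918 (mod 3251)
2861^2 = 8185321 ≡ 2554
2861^4 ≡ 2554^2 = 6522916 ≡ 1410
2861^8 ≡ 1410^2 = 1988100 ≡ 1739
2861^16 ≡ 1739^2 = 3024121 ≡ 691
2861^32 ≡ 691^2 = 477481 ≡ 2835
2861^64 ≡ 2835^2 = 8037225 ≡ 753
2861^128 ≡ 753^2 = 567009 ≡ 1335
2861^256 ≡ 1335^2 = 1782225 ≡ 677
2861^512 ≡ 677^2 = 458329 ≡ 3189
2861^1024 ≡ 3189^2 = 10169721 ≡ 593
2861^2048 ≡ 593^2 = 351649 ≡ 541
2594 = 2048 + 512 + 32 + 2, so 2861^2594 ≡ 541·3189·2835·2554 ≡ 1329 (mod 3251)
2918·1329 = 3878022 ≡ 2830 (mod 3251)
1232 ≠ 2830, so verification fails.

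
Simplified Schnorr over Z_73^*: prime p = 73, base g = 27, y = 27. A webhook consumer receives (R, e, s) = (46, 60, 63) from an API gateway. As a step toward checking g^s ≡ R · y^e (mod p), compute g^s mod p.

46

27^63 mod 73 = 46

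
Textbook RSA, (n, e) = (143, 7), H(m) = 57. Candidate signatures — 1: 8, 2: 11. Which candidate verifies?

Candidate 1: 8^2 = 64; 8^4 ≡ 64^2 = 4096 ≡ 92; 7 = 4 + 2 + 1, so 8^7 ≡ 92·64·8 ≡ 57 (mod 143)
  → matches H(m) = 57
Candidate 2: 11^2 = 121; 11^4 ≡ 121^2 = 14641 ≡ 55; 7 = 4 + 2 + 1, so 11^7 ≡ 55·121·11 ≡ 132 (mod 143)

1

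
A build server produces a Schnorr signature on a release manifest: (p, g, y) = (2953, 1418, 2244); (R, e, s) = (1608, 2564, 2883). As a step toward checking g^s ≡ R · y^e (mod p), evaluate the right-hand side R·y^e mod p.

2276

Squares mod 2953: 2244^1≡2244, 2244^2≡671, 2244^4≡1385, 2244^8≡1728, 2244^16≡501, 2244^32≡2949, 2244^64≡16, 2244^128≡256, 2244^256≡570, 2244^512≡70, 2244^1024≡1947, 2244^2048≡2110
2564 = 2048 + 512 + 4, so 2244^2564 ≡ 2110·70·1385 ≡ 1331 (mod 2953)
R · y^e ≡ 1608·1331 = 2140248 ≡ 2276 (mod 2953)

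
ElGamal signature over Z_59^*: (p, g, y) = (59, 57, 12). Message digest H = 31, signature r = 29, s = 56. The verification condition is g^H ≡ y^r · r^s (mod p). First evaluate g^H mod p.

57^31 mod 59 = 4

4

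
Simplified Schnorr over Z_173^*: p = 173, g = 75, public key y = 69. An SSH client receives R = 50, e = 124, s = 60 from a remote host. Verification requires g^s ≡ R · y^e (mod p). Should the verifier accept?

reject

g^s mod p:
Squares mod 173: 75^1≡75, 75^2≡89, 75^4≡136, 75^8≡158, 75^16≡52, 75^32≡109
60 = 32 + 16 + 8 + 4, so 75^60 ≡ 109·52·158·136 ≡ 81 (mod 173)
R · y^e mod p:
Squares mod 173: 69^1≡69, 69^2≡90, 69^4≡142, 69^8≡96, 69^16≡47, 69^32≡133, 69^64≡43
124 = 64 + 32 + 16 + 8 + 4, so 69^124 ≡ 43·133·47·96·142 ≡ 158 (mod 173)
50·158 = 7900 ≡ 115 (mod 173)
81 ≠ 115; the check fails.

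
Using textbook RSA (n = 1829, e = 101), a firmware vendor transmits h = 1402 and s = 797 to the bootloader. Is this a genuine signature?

forged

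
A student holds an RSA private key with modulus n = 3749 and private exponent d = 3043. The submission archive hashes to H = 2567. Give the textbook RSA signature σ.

916

Squares mod 3749: H^1≡2567, H^2≡2496, H^4≡2927, H^8≡864, H^16≡445, H^32≡3077, H^64≡1704, H^128≡1890, H^256≡3052, H^512≡2188, H^1024≡3620, H^2048≡1645
3043 = 2048 + 512 + 256 + 128 + 64 + 32 + 2 + 1, so H^3043 ≡ 1645·2188·3052·1890·1704·3077·2496·2567 ≡ 916 (mod 3749)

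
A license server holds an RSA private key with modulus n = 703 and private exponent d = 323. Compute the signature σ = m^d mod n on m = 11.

64

Squares mod 703: m^1≡11, m^2≡121, m^4≡581, m^8≡121, m^16≡581, m^32≡121, m^64≡581, m^128≡121, m^256≡581
323 = 256 + 64 + 2 + 1, so m^323 ≡ 581·581·121·11 ≡ 64 (mod 703)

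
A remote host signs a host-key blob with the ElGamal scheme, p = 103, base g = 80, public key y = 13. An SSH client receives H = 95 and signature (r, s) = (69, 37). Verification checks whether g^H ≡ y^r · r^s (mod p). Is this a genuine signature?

Left side g^H mod p:
Squares mod 103: 80^1≡80, 80^2≡14, 80^4≡93, 80^8≡100, 80^16≡9, 80^32≡81, 80^64≡72
95 = 64 + 16 + 8 + 4 + 2 + 1, so 80^95 ≡ 72·9·100·93·14·80 ≡ 42 (mod 103)
Right side y^r · r^s mod p:
Squares mod 103: 13^1≡13, 13^2≡66, 13^4≡30, 13^8≡76, 13^16≡8, 13^32≡64, 13^64≡79
69 = 64 + 4 + 1, so 13^69 ≡ 79·30·13 ≡ 13 (mod 103)
Squares mod 103: 69^1≡69, 69^2≡23, 69^4≡14, 69^8≡93, 69^16≡100, 69^32≡9
37 = 32 + 4 + 1, so 69^37 ≡ 9·14·69 ≡ 42 (mod 103)
13·42 = 546 ≡ 31 (mod 103)
42 ≠ 31, so verification fails.

forged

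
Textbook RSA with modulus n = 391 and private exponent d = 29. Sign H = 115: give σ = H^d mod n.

115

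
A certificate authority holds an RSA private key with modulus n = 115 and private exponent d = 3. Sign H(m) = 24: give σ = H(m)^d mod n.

(H(m))^2 ≡ 24^2 = 576 ≡ 1
3 = 2 + 1, so (H(m))^3 ≡ 1·24 ≡ 24 (mod 115)

24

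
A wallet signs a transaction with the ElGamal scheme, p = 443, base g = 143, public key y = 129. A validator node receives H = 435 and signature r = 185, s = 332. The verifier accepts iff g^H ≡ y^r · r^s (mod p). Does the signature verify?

does not verify

Left side g^H mod p:
143^2 = 20449 ≡ 71
143^4 ≡ 71^2 = 5041 ≡ 168
143^8 ≡ 168^2 = 28224 ≡ 315
143^16 ≡ 315^2 = 99225 ≡ 436
143^32 ≡ 436^2 = 190096 ≡ 49
143^64 ≡ 49^2 = 2401 ≡ 186
143^128 ≡ 186^2 = 34596 ≡ 42
143^256 ≡ 42^2 = 1764 ≡ 435
435 = 256 + 128 + 32 + 16 + 2 + 1, so 143^435 ≡ 435·42·49·436·71·143 ≡ 210 (mod 443)
Right side y^r · r^s mod p:
129^2 = 16641 ≡ 250
129^4 ≡ 250^2 = 62500 ≡ 37
129^8 ≡ 37^2 = 1369 ≡ 40
129^16 ≡ 40^2 = 1600 ≡ 271
129^32 ≡ 271^2 = 73441 ≡ 346
129^64 ≡ 346^2 = 119716 ≡ 106
129^128 ≡ 106^2 = 11236 ≡ 161
185 = 128 + 32 + 16 + 8 + 1, so 129^185 ≡ 161·346·271·40·129 ≡ 128 (mod 443)
185^2 = 34225 ≡ 114
185^4 ≡ 114^2 = 12996 ≡ 149
185^8 ≡ 149^2 = 22201 ≡ 51
185^16 ≡ 51^2 = 2601 ≡ 386
185^32 ≡ 386^2 = 148996 ≡ 148
185^64 ≡ 148^2 = 21904 ≡ 197
185^128 ≡ 197^2 = 38809 ≡ 268
185^256 ≡ 268^2 = 71824 ≡ 58
332 = 256 + 64 + 8 + 4, so 185^332 ≡ 58·197·51·149 ≡ 389 (mod 443)
128·389 = 49792 ≡ 176 (mod 443)
210 ≠ 176, so verification fails.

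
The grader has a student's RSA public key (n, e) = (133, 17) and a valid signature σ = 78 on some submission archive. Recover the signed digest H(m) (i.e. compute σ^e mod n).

σ^2 ≡ 78^2 = 6084 ≡ 99
σ^4 ≡ 99^2 = 9801 ≡ 92
σ^8 ≡ 92^2 = 8464 ≡ 85
σ^16 ≡ 85^2 = 7225 ≡ 43
17 = 16 + 1, so σ^17 ≡ 43·78 ≡ 29 (mod 133)

29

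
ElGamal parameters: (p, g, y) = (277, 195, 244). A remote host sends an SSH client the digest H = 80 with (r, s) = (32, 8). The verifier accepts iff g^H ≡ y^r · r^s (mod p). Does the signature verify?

does not verify

Left side g^H mod p:
195^80 mod 277 = 16
Right side y^r · r^s mod p:
244^32 mod 277 = 169
32^8 mod 277 = 264
169·264 = 44616 ≡ 19 (mod 277)
16 ≠ 19, so verification fails.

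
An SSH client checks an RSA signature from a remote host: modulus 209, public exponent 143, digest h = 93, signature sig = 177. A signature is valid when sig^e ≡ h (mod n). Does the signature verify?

does not verify

sig^2 ≡ 177^2 = 31329 ≡ 188
sig^4 ≡ 188^2 = 35344 ≡ 23
sig^8 ≡ 23^2 = 529 ≡ 111
sig^16 ≡ 111^2 = 12321 ≡ 199
sig^32 ≡ 199^2 = 39601 ≡ 100
sig^64 ≡ 100^2 = 10000 ≡ 177
sig^128 ≡ 177^2 = 31329 ≡ 188
143 = 128 + 8 + 4 + 2 + 1, so sig^143 ≡ 188·111·23·188·177 ≡ 111 (mod 209)
sig^143 mod 209 = 111, but h = 93.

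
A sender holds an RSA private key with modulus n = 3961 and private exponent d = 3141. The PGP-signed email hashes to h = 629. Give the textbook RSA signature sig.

2873

Squares mod 3961: h^1≡629, h^2≡3502, h^4≡748, h^8≡1003, h^16≡3876, h^32≡3264, h^64≡2567, h^128≡2346, h^256≡1887, h^512≡3791, h^1024≡1173, h^2048≡1462
3141 = 2048 + 1024 + 64 + 4 + 1, so h^3141 ≡ 1462·1173·2567·748·629 ≡ 2873 (mod 3961)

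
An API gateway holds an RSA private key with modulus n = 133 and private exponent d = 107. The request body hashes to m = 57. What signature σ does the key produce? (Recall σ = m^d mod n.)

57

m^2 ≡ 57^2 = 3249 ≡ 57
m^4 ≡ 57^2 = 3249 ≡ 57
m^8 ≡ 57^2 = 3249 ≡ 57
m^16 ≡ 57^2 = 3249 ≡ 57
m^32 ≡ 57^2 = 3249 ≡ 57
m^64 ≡ 57^2 = 3249 ≡ 57
107 = 64 + 32 + 8 + 2 + 1, so m^107 ≡ 57·57·57·57·57 ≡ 57 (mod 133)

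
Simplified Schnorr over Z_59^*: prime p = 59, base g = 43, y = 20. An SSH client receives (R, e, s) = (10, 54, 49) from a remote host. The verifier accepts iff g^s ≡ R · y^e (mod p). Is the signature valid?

g^s mod p:
43^2 = 1849 ≡ 20
43^4 ≡ 20^2 = 400 ≡ 46
43^8 ≡ 46^2 = 2116 ≡ 51
43^16 ≡ 51^2 = 2601 ≡ 5
43^32 ≡ 5^2 = 25
49 = 32 + 16 + 1, so 43^49 ≡ 25·5·43 ≡ 6 (mod 59)
R · y^e mod p:
20^2 = 400 ≡ 46
20^4 ≡ 46^2 = 2116 ≡ 51
20^8 ≡ 51^2 = 2601 ≡ 5
20^16 ≡ 5^2 = 25
20^32 ≡ 25^2 = 625 ≡ 35
54 = 32 + 16 + 4 + 2, so 20^54 ≡ 35·25·51·46 ≡ 22 (mod 59)
10·22 = 220 ≡ 43 (mod 59)
6 ≠ 43; the check fails.

invalid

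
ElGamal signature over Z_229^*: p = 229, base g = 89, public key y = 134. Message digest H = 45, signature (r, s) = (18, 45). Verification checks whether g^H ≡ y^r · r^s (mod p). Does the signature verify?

verifies

Left side g^H mod p:
89^45 mod 229 = 122
Right side y^r · r^s mod p:
134^18 mod 229 = 1
18^45 mod 229 = 122
1·122 = 122 ≡ 122 (mod 229)
122 ≡ 122 (mod 229), so the signature is genuine.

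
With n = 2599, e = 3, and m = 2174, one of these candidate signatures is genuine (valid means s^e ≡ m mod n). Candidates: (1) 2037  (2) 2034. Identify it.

Candidate 1: Squares mod 2599: 2037^1≡2037, 2037^2≡1365; 3 = 2 + 1, so 2037^3 ≡ 1365·2037 ≡ 2174 (mod 2599)
  → matches m = 2174
Candidate 2: Squares mod 2599: 2034^1≡2034, 2034^2≡2147; 3 = 2 + 1, so 2034^3 ≡ 2147·2034 ≡ 678 (mod 2599)

1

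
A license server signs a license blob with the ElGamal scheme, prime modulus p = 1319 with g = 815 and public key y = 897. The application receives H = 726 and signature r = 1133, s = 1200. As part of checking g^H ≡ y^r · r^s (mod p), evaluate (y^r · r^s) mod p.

897^2 = 804609 ≡ 19
897^4 ≡ 19^2 = 361
897^8 ≡ 361^2 = 130321 ≡ 1059
897^16 ≡ 1059^2 = 1121481 ≡ 331
897^32 ≡ 331^2 = 109561 ≡ 84
897^64 ≡ 84^2 = 7056 ≡ 461
897^128 ≡ 461^2 = 212521 ≡ 162
897^256 ≡ 162^2 = 26244 ≡ 1183
897^512 ≡ 1183^2 = 1399489 ≡ 30
897^1024 ≡ 30^2 = 900
1133 = 1024 + 64 + 32 + 8 + 4 + 1, so 897^1133 ≡ 900·461·84·1059·361·897 ≡ 96 (mod 1319)
1133^2 = 1283689 ≡ 302
1133^4 ≡ 302^2 = 91204 ≡ 193
1133^8 ≡ 193^2 = 37249 ≡ 317
1133^16 ≡ 317^2 = 100489 ≡ 245
1133^32 ≡ 245^2 = 60025 ≡ 670
1133^64 ≡ 670^2 = 448900 ≡ 440
1133^128 ≡ 440^2 = 193600 ≡ 1026
1133^256 ≡ 1026^2 = 1052676 ≡ 114
1133^512 ≡ 114^2 = 12996 ≡ 1125
1133^1024 ≡ 1125^2 = 1265625 ≡ 704
1200 = 1024 + 128 + 32 + 16, so 1133^1200 ≡ 704·1026·670·245 ≡ 299 (mod 1319)
y^r · r^s ≡ 96·299 = 28704 ≡ 1005 (mod 1319)

1005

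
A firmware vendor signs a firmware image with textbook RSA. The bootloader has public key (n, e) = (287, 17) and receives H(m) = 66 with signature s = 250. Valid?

s^2 ≡ 250^2 = 62500 ≡ 221
s^4 ≡ 221^2 = 48841 ≡ 51
s^8 ≡ 51^2 = 2601 ≡ 18
s^16 ≡ 18^2 = 324 ≡ 37
17 = 16 + 1, so s^17 ≡ 37·250 ≡ 66 (mod 287)
s^17 mod 287 = 66 matches H(m).

yes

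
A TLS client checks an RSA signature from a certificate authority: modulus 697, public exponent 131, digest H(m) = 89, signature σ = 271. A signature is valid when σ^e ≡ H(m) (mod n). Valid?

no

σ^131 mod 697 = 271
σ^131 mod 697 = 271, but H(m) = 89.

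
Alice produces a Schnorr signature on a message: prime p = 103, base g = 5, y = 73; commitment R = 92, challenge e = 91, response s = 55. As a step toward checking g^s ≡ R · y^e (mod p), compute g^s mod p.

Squares mod 103: 5^1≡5, 5^2≡25, 5^4≡7, 5^8≡49, 5^16≡32, 5^32≡97
55 = 32 + 16 + 4 + 2 + 1, so 5^55 ≡ 97·32·7·25·5 ≡ 96 (mod 103)

96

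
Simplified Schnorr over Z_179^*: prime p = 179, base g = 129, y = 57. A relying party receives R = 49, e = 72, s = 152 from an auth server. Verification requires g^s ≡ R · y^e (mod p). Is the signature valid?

invalid

g^s mod p:
129^2 = 16641 ≡ 173
129^4 ≡ 173^2 = 29929 ≡ 36
129^8 ≡ 36^2 = 1296 ≡ 43
129^16 ≡ 43^2 = 1849 ≡ 59
129^32 ≡ 59^2 = 3481 ≡ 80
129^64 ≡ 80^2 = 6400 ≡ 135
129^128 ≡ 135^2 = 18225 ≡ 146
152 = 128 + 16 + 8, so 129^152 ≡ 146·59·43 ≡ 51 (mod 179)
R · y^e mod p:
57^2 = 3249 ≡ 27
57^4 ≡ 27^2 = 729 ≡ 13
57^8 ≡ 13^2 = 169
57^16 ≡ 169^2 = 28561 ≡ 100
57^32 ≡ 100^2 = 10000 ≡ 155
57^64 ≡ 155^2 = 24025 ≡ 39
72 = 64 + 8, so 57^72 ≡ 39·169 ≡ 147 (mod 179)
49·147 = 7203 ≡ 43 (mod 179)
51 ≠ 43; the check fails.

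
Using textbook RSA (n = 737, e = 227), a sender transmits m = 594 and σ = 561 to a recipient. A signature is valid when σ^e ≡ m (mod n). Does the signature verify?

Squares mod 737: σ^1≡561, σ^2≡22, σ^4≡484, σ^8≡627, σ^16≡308, σ^32≡528, σ^64≡198, σ^128≡143
227 = 128 + 64 + 32 + 2 + 1, so σ^227 ≡ 143·198·528·22·561 ≡ 143 (mod 737)
The recovered value 143 does not match the digest 594.

does not verify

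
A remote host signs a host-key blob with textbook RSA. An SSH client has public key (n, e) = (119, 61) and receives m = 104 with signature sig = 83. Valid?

yes

sig^2 ≡ 83^2 = 6889 ≡ 106
sig^4 ≡ 106^2 = 11236 ≡ 50
sig^8 ≡ 50^2 = 2500 ≡ 1
sig^16 ≡ 1^2 = 1
sig^32 ≡ 1^2 = 1
61 = 32 + 16 + 8 + 4 + 1, so sig^61 ≡ 1·1·1·50·83 ≡ 104 (mod 119)
sig^61 mod 119 = 104 matches m.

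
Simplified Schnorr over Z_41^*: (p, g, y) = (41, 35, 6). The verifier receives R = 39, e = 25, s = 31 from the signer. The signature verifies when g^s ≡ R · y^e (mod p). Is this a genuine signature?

forged

g^s mod p:
Squares mod 41: 35^1≡35, 35^2≡36, 35^4≡25, 35^8≡10, 35^16≡18
31 = 16 + 8 + 4 + 2 + 1, so 35^31 ≡ 18·10·25·36·35 ≡ 28 (mod 41)
R · y^e mod p:
Squares mod 41: 6^1≡6, 6^2≡36, 6^4≡25, 6^8≡10, 6^16≡18
25 = 16 + 8 + 1, so 6^25 ≡ 18·10·6 ≡ 14 (mod 41)
39·14 = 546 ≡ 13 (mod 41)
28 ≠ 13; the check fails.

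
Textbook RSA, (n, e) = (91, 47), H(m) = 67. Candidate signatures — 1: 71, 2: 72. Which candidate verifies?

Candidate 1: 71^2 = 5041 ≡ 36; 71^4 ≡ 36^2 = 1296 ≡ 22; 71^8 ≡ 22^2 = 484 ≡ 29; 71^16 ≡ 29^2 = 841 ≡ 22; 71^32 ≡ 22^2 = 484 ≡ 29; 47 = 32 + 8 + 4 + 2 + 1, so 71^47 ≡ 29·29·22·36·71 ≡ 50 (mod 91)
Candidate 2: 72^2 = 5184 ≡ 88; 72^4 ≡ 88^2 = 7744 ≡ 9; 72^8 ≡ 9^2 = 81; 72^16 ≡ 81^2 = 6561 ≡ 9; 72^32 ≡ 9^2 = 81; 47 = 32 + 8 + 4 + 2 + 1, so 72^47 ≡ 81·81·9·88·72 ≡ 67 (mod 91)
  → matches H(m) = 67

2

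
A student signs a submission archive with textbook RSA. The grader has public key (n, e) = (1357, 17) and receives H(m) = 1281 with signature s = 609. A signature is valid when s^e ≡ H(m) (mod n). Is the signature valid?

s^2 ≡ 609^2 = 370881 ≡ 420
s^4 ≡ 420^2 = 176400 ≡ 1347
s^8 ≡ 1347^2 = 1814409 ≡ 100
s^16 ≡ 100^2 = 10000 ≡ 501
17 = 16 + 1, so s^17 ≡ 501·609 ≡ 1141 (mod 1357)
1141 ≠ 1281, so verification fails.

invalid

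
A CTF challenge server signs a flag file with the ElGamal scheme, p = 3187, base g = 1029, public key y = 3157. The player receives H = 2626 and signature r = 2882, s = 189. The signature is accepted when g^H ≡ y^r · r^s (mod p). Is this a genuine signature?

Left side g^H mod p:
1029^2 = 1058841 ≡ 757
1029^4 ≡ 757^2 = 573049 ≡ 2576
1029^8 ≡ 2576^2 = 6635776 ≡ 442
1029^16 ≡ 442^2 = 195364 ≡ 957
1029^32 ≡ 957^2 = 915849 ≡ 1180
1029^64 ≡ 1180^2 = 1392400 ≡ 2868
1029^128 ≡ 2868^2 = 8225424 ≡ 2964
1029^256 ≡ 2964^2 = 8785296 ≡ 1924
1029^512 ≡ 1924^2 = 3701776 ≡ 1669
1029^1024 ≡ 1669^2 = 2785561 ≡ 123
1029^2048 ≡ 123^2 = 15129 ≡ 2381
2626 = 2048 + 512 + 64 + 2, so 1029^2626 ≡ 2381·1669·2868·757 ≡ 1203 (mod 3187)
Right side y^r · r^s mod p:
3157^2 = 9966649 ≡ 900
3157^4 ≡ 900^2 = 810000 ≡ 502
3157^8 ≡ 502^2 = 252004 ≡ 231
3157^16 ≡ 231^2 = 53361 ≡ 2369
3157^32 ≡ 2369^2 = 5612161 ≡ 3041
3157^64 ≡ 3041^2 = 9247681 ≡ 2194
3157^128 ≡ 2194^2 = 4813636 ≡ 1266
3157^256 ≡ 1266^2 = 1602756 ≡ 2882
3157^512 ≡ 2882^2 = 8305924 ≡ 602
3157^1024 ≡ 602^2 = 362404 ≡ 2273
3157^2048 ≡ 2273^2 = 5166529 ≡ 402
2882 = 2048 + 512 + 256 + 64 + 2, so 3157^2882 ≡ 402·602·2882·2194·900 ≡ 438 (mod 3187)
2882^2 = 8305924 ≡ 602
2882^4 ≡ 602^2 = 362404 ≡ 2273
2882^8 ≡ 2273^2 = 5166529 ≡ 402
2882^16 ≡ 402^2 = 161604 ≡ 2254
2882^32 ≡ 2254^2 = 5080516 ≡ 438
2882^64 ≡ 438^2 = 191844 ≡ 624
2882^128 ≡ 624^2 = 389376 ≡ 562
189 = 128 + 32 + 16 + 8 + 4 + 1, so 2882^189 ≡ 562·438·2254·402·2273·2882 ≡ 2264 (mod 3187)
438·2264 = 991632 ≡ 475 (mod 3187)
1203 ≠ 475, so verification fails.

forged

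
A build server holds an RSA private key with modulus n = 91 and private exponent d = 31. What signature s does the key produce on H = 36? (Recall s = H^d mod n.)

H^2 ≡ 36^2 = 1296 ≡ 22
H^4 ≡ 22^2 = 484 ≡ 29
H^8 ≡ 29^2 = 841 ≡ 22
H^16 ≡ 22^2 = 484 ≡ 29
31 = 16 + 8 + 4 + 2 + 1, so H^31 ≡ 29·22·29·22·36 ≡ 36 (mod 91)

36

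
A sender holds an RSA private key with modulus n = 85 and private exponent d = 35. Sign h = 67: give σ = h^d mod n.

h^2 ≡ 67^2 = 4489 ≡ 69
h^4 ≡ 69^2 = 4761 ≡ 1
h^8 ≡ 1^2 = 1
h^16 ≡ 1^2 = 1
h^32 ≡ 1^2 = 1
35 = 32 + 2 + 1, so h^35 ≡ 1·69·67 ≡ 33 (mod 85)

33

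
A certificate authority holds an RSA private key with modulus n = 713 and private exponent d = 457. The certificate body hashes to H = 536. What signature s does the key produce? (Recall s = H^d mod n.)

134

H^457 mod 713 = 134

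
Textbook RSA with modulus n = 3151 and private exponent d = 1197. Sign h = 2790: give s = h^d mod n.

h^2 ≡ 2790^2 = 7784100 ≡ 1130
h^4 ≡ 1130^2 = 1276900 ≡ 745
h^8 ≡ 745^2 = 555025 ≡ 449
h^16 ≡ 449^2 = 201601 ≡ 3088
h^32 ≡ 3088^2 = 9535744 ≡ 818
h^64 ≡ 818^2 = 669124 ≡ 1112
h^128 ≡ 1112^2 = 1236544 ≡ 1352
h^256 ≡ 1352^2 = 1827904 ≡ 324
h^512 ≡ 324^2 = 104976 ≡ 993
h^1024 ≡ 993^2 = 986049 ≡ 2937
1197 = 1024 + 128 + 32 + 8 + 4 + 1, so h^1197 ≡ 2937·1352·818·449·745·2790 ≡ 1579 (mod 3151)

1579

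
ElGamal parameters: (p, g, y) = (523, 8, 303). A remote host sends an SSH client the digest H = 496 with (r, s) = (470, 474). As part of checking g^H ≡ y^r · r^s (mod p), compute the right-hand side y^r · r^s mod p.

303^2 = 91809 ≡ 284
303^4 ≡ 284^2 = 80656 ≡ 114
303^8 ≡ 114^2 = 12996 ≡ 444
303^16 ≡ 444^2 = 197136 ≡ 488
303^32 ≡ 488^2 = 238144 ≡ 179
303^64 ≡ 179^2 = 32041 ≡ 138
303^128 ≡ 138^2 = 19044 ≡ 216
303^256 ≡ 216^2 = 46656 ≡ 109
470 = 256 + 128 + 64 + 16 + 4 + 2, so 303^470 ≡ 109·216·138·488·114·284 ≡ 435 (mod 523)
470^2 = 220900 ≡ 194
470^4 ≡ 194^2 = 37636 ≡ 503
470^8 ≡ 503^2 = 253009 ≡ 400
470^16 ≡ 400^2 = 160000 ≡ 485
470^32 ≡ 485^2 = 235225 ≡ 398
470^64 ≡ 398^2 = 158404 ≡ 458
470^128 ≡ 458^2 = 209764 ≡ 41
470^256 ≡ 41^2 = 1681 ≡ 112
474 = 256 + 128 + 64 + 16 + 8 + 2, so 470^474 ≡ 112·41·458·485·400·194 ≡ 73 (mod 523)
y^r · r^s ≡ 435·73 = 31755 ≡ 375 (mod 523)

375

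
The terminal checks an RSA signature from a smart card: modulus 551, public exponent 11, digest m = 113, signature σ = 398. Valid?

yes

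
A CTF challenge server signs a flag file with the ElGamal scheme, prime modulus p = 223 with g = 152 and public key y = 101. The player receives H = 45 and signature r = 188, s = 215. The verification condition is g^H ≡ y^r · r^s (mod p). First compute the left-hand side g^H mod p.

Squares mod 223: 152^1≡152, 152^2≡135, 152^4≡162, 152^8≡153, 152^16≡217, 152^32≡36
45 = 32 + 8 + 4 + 1, so 152^45 ≡ 36·153·162·152 ≡ 169 (mod 223)

169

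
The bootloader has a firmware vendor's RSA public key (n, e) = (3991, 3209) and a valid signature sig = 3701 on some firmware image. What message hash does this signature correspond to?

289

Squares mod 3991: sig^1≡3701, sig^2≡289, sig^4≡3701, sig^8≡289, sig^16≡3701, sig^32≡289, sig^64≡3701, sig^128≡289, sig^256≡3701, sig^512≡289, sig^1024≡3701, sig^2048≡289
3209 = 2048 + 1024 + 128 + 8 + 1, so sig^3209 ≡ 289·3701·289·289·3701 ≡ 289 (mod 3991)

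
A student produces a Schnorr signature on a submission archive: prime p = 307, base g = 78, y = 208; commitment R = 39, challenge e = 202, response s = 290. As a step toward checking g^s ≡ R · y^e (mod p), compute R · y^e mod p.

118

208^2 = 43264 ≡ 284
208^4 ≡ 284^2 = 80656 ≡ 222
208^8 ≡ 222^2 = 49284 ≡ 164
208^16 ≡ 164^2 = 26896 ≡ 187
208^32 ≡ 187^2 = 34969 ≡ 278
208^64 ≡ 278^2 = 77284 ≡ 227
208^128 ≡ 227^2 = 51529 ≡ 260
202 = 128 + 64 + 8 + 2, so 208^202 ≡ 260·227·164·284 ≡ 66 (mod 307)
R · y^e ≡ 39·66 = 2574 ≡ 118 (mod 307)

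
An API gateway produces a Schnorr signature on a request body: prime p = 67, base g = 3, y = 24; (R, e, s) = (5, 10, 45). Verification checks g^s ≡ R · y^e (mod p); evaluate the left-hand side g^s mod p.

3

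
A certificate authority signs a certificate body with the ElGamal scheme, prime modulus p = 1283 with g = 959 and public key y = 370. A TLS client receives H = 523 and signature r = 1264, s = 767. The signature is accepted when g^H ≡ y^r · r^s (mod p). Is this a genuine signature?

genuine

Left side g^H mod p:
Squares mod 1283: 959^1≡959, 959^2≡1053, 959^4≡297, 959^8≡965, 959^16≡1050, 959^32≡403, 959^64≡751, 959^128≡764, 959^256≡1214, 959^512≡912
523 = 512 + 8 + 2 + 1, so 959^523 ≡ 912·965·1053·959 ≡ 267 (mod 1283)
Right side y^r · r^s mod p:
Squares mod 1283: 370^1≡370, 370^2≡902, 370^4≡182, 370^8≡1049, 370^16≡870, 370^32≡1213, 370^64≡1051, 370^128≡1221, 370^256≡1278, 370^512≡25, 370^1024≡625
1264 = 1024 + 128 + 64 + 32 + 16, so 370^1264 ≡ 625·1221·1051·1213·870 ≡ 166 (mod 1283)
Squares mod 1283: 1264^1≡1264, 1264^2≡361, 1264^4≡738, 1264^8≡652, 1264^16≡431, 1264^32≡1009, 1264^64≡662, 1264^128≡741, 1264^256≡1240, 1264^512≡566
767 = 512 + 128 + 64 + 32 + 16 + 8 + 4 + 2 + 1, so 1264^767 ≡ 566·741·662·1009·431·652·738·361·1264 ≡ 133 (mod 1283)
166·133 = 22078 ≡ 267 (mod 1283)
267 ≡ 267 (mod 1283), so the signature is genuine.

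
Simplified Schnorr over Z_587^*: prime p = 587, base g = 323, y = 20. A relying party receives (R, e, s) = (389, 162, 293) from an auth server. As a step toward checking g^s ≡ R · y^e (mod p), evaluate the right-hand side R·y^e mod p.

20^2 = 400
20^4 ≡ 400^2 = 160000 ≡ 336
20^8 ≡ 336^2 = 112896 ≡ 192
20^16 ≡ 192^2 = 36864 ≡ 470
20^32 ≡ 470^2 = 220900 ≡ 188
20^64 ≡ 188^2 = 35344 ≡ 124
20^128 ≡ 124^2 = 15376 ≡ 114
162 = 128 + 32 + 2, so 20^162 ≡ 114·188·400 ≡ 252 (mod 587)
R · y^e ≡ 389·252 = 98028 ≡ 586 (mod 587)

586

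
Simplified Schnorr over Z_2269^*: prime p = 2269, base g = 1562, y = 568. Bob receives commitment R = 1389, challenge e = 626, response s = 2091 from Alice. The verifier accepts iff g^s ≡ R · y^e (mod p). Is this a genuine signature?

genuine

g^s mod p:
1562^2 = 2439844 ≡ 669
1562^4 ≡ 669^2 = 447561 ≡ 568
1562^8 ≡ 568^2 = 322624 ≡ 426
1562^16 ≡ 426^2 = 181476 ≡ 2225
1562^32 ≡ 2225^2 = 4950625 ≡ 1936
1562^64 ≡ 1936^2 = 3748096 ≡ 1977
1562^128 ≡ 1977^2 = 3908529 ≡ 1311
1562^256 ≡ 1311^2 = 1718721 ≡ 1088
1562^512 ≡ 1088^2 = 1183744 ≡ 1595
1562^1024 ≡ 1595^2 = 2544025 ≡ 476
1562^2048 ≡ 476^2 = 226576 ≡ 1945
2091 = 2048 + 32 + 8 + 2 + 1, so 1562^2091 ≡ 1945·1936·426·669·1562 ≡ 1029 (mod 2269)
R · y^e mod p:
568^2 = 322624 ≡ 426
568^4 ≡ 426^2 = 181476 ≡ 2225
568^8 ≡ 2225^2 = 4950625 ≡ 1936
568^16 ≡ 1936^2 = 3748096 ≡ 1977
568^32 ≡ 1977^2 = 3908529 ≡ 1311
568^64 ≡ 1311^2 = 1718721 ≡ 1088
568^128 ≡ 1088^2 = 1183744 ≡ 1595
568^256 ≡ 1595^2 = 2544025 ≡ 476
568^512 ≡ 476^2 = 226576 ≡ 1945
626 = 512 + 64 + 32 + 16 + 2, so 568^626 ≡ 1945·1088·1311·1977·426 ≡ 1961 (mod 2269)
1389·1961 = 2723829 ≡ 1029 (mod 2269)
1029 ≡ 1029 (mod 2269); signature holds.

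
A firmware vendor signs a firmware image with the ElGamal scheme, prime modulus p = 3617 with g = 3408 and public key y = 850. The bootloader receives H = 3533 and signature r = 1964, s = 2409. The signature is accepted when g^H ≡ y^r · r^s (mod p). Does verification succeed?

fails

Left side g^H mod p:
Squares mod 3617: 3408^1≡3408, 3408^2≡277, 3408^4≡772, 3408^8≡2796, 3408^16≡1279, 3408^32≡957, 3408^64≡748, 3408^128≡2486, 3408^256≡2360, 3408^512≡3037, 3408^1024≡19, 3408^2048≡361
3533 = 2048 + 1024 + 256 + 128 + 64 + 8 + 4 + 1, so 3408^3533 ≡ 361·19·2360·2486·748·2796·772·3408 ≡ 555 (mod 3617)
Right side y^r · r^s mod p:
Squares mod 3617: 850^1≡850, 850^2≡2717, 850^4≡3409, 850^8≡3477, 850^16≡1515, 850^32≡2047, 850^64≡1723, 850^128≡2789, 850^256≡1971, 850^512≡183, 850^1024≡936
1964 = 1024 + 512 + 256 + 128 + 32 + 8 + 4, so 850^1964 ≡ 936·183·1971·2789·2047·3477·3409 ≡ 1958 (mod 3617)
Squares mod 3617: 1964^1≡1964, 1964^2≡1574, 1964^4≡3448, 1964^8≡3242, 1964^16≡3179, 1964^32≡143, 1964^64≡2364, 1964^128≡231, 1964^256≡2723, 1964^512≡3496, 1964^1024≡173, 1964^2048≡993
2409 = 2048 + 256 + 64 + 32 + 8 + 1, so 1964^2409 ≡ 993·2723·2364·143·3242·1964 ≡ 3530 (mod 3617)
1958·3530 = 6911740 ≡ 3270 (mod 3617)
555 ≠ 3270, so verification fails.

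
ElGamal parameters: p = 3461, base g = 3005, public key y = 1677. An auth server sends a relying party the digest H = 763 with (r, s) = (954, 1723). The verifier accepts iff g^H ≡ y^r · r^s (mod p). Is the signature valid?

valid

Left side g^H mod p:
3005^2 = 9030025 ≡ 276
3005^4 ≡ 276^2 = 76176 ≡ 34
3005^8 ≡ 34^2 = 1156
3005^16 ≡ 1156^2 = 1336336 ≡ 390
3005^32 ≡ 390^2 = 152100 ≡ 3277
3005^64 ≡ 3277^2 = 10738729 ≡ 2707
3005^128 ≡ 2707^2 = 7327849 ≡ 912
3005^256 ≡ 912^2 = 831744 ≡ 1104
3005^512 ≡ 1104^2 = 1218816 ≡ 544
763 = 512 + 128 + 64 + 32 + 16 + 8 + 2 + 1, so 3005^763 ≡ 544·912·2707·3277·390·1156·276·3005 ≡ 1965 (mod 3461)
Right side y^r · r^s mod p:
1677^2 = 2812329 ≡ 1997
1677^4 ≡ 1997^2 = 3988009 ≡ 937
1677^8 ≡ 937^2 = 877969 ≡ 2336
1677^16 ≡ 2336^2 = 5456896 ≡ 2360
1677^32 ≡ 2360^2 = 5569600 ≡ 851
1677^64 ≡ 851^2 = 724201 ≡ 852
1677^128 ≡ 852^2 = 725904 ≡ 2555
1677^256 ≡ 2555^2 = 6528025 ≡ 579
1677^512 ≡ 579^2 = 335241 ≡ 2985
954 = 512 + 256 + 128 + 32 + 16 + 8 + 2, so 1677^954 ≡ 2985·579·2555·851·2360·2336·1997 ≡ 1257 (mod 3461)
954^2 = 910116 ≡ 3334
954^4 ≡ 3334^2 = 11115556 ≡ 2285
954^8 ≡ 2285^2 = 5221225 ≡ 2037
954^16 ≡ 2037^2 = 4149369 ≡ 3091
954^32 ≡ 3091^2 = 9554281 ≡ 1921
954^64 ≡ 1921^2 = 3690241 ≡ 815
954^128 ≡ 815^2 = 664225 ≡ 3174
954^256 ≡ 3174^2 = 10074276 ≡ 2766
954^512 ≡ 2766^2 = 7650756 ≡ 1946
954^1024 ≡ 1946^2 = 3786916 ≡ 582
1723 = 1024 + 512 + 128 + 32 + 16 + 8 + 2 + 1, so 954^1723 ≡ 582·1946·3174·1921·3091·2037·3334·954 ≡ 968 (mod 3461)
1257·968 = 1216776 ≡ 1965 (mod 3461)
1965 ≡ 1965 (mod 3461), so the signature is genuine.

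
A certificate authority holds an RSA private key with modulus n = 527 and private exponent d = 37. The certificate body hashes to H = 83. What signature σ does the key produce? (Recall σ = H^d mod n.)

104

H^2 ≡ 83^2 = 6889 ≡ 38
H^4 ≡ 38^2 = 1444 ≡ 390
H^8 ≡ 390^2 = 152100 ≡ 324
H^16 ≡ 324^2 = 104976 ≡ 103
H^32 ≡ 103^2 = 10609 ≡ 69
37 = 32 + 4 + 1, so H^37 ≡ 69·390·83 ≡ 104 (mod 527)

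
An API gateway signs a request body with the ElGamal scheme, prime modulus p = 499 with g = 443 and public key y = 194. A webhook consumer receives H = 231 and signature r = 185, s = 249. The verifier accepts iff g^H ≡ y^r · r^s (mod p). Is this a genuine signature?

genuine

Left side g^H mod p:
443^2 = 196249 ≡ 142
443^4 ≡ 142^2 = 20164 ≡ 204
443^8 ≡ 204^2 = 41616 ≡ 199
443^16 ≡ 199^2 = 39601 ≡ 180
443^32 ≡ 180^2 = 32400 ≡ 464
443^64 ≡ 464^2 = 215296 ≡ 227
443^128 ≡ 227^2 = 51529 ≡ 132
231 = 128 + 64 + 32 + 4 + 2 + 1, so 443^231 ≡ 132·227·464·204·142·443 ≡ 490 (mod 499)
Right side y^r · r^s mod p:
194^2 = 37636 ≡ 211
194^4 ≡ 211^2 = 44521 ≡ 110
194^8 ≡ 110^2 = 12100 ≡ 124
194^16 ≡ 124^2 = 15376 ≡ 406
194^32 ≡ 406^2 = 164836 ≡ 166
194^64 ≡ 166^2 = 27556 ≡ 111
194^128 ≡ 111^2 = 12321 ≡ 345
185 = 128 + 32 + 16 + 8 + 1, so 194^185 ≡ 345·166·406·124·194 ≡ 9 (mod 499)
185^2 = 34225 ≡ 293
185^4 ≡ 293^2 = 85849 ≡ 21
185^8 ≡ 21^2 = 441
185^16 ≡ 441^2 = 194481 ≡ 370
185^32 ≡ 370^2 = 136900 ≡ 174
185^64 ≡ 174^2 = 30276 ≡ 336
185^128 ≡ 336^2 = 112896 ≡ 122
249 = 128 + 64 + 32 + 16 + 8 + 1, so 185^249 ≡ 122·336·174·370·441·185 ≡ 498 (mod 499)
9·498 = 4482 ≡ 490 (mod 499)
490 ≡ 490 (mod 499), so the signature is genuine.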